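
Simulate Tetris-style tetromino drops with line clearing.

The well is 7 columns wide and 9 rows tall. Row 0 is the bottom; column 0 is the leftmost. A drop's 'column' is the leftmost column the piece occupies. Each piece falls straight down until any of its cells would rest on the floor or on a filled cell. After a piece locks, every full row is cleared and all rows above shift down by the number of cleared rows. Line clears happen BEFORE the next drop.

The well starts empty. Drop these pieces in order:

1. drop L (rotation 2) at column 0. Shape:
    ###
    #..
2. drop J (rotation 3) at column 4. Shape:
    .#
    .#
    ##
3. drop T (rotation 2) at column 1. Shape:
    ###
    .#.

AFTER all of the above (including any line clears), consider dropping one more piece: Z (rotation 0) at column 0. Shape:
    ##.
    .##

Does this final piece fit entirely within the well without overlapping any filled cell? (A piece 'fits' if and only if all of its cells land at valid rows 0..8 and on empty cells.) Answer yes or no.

Answer: yes

Derivation:
Drop 1: L rot2 at col 0 lands with bottom-row=0; cleared 0 line(s) (total 0); column heights now [2 2 2 0 0 0 0], max=2
Drop 2: J rot3 at col 4 lands with bottom-row=0; cleared 0 line(s) (total 0); column heights now [2 2 2 0 1 3 0], max=3
Drop 3: T rot2 at col 1 lands with bottom-row=2; cleared 0 line(s) (total 0); column heights now [2 4 4 4 1 3 0], max=4
Test piece Z rot0 at col 0 (width 3): heights before test = [2 4 4 4 1 3 0]; fits = True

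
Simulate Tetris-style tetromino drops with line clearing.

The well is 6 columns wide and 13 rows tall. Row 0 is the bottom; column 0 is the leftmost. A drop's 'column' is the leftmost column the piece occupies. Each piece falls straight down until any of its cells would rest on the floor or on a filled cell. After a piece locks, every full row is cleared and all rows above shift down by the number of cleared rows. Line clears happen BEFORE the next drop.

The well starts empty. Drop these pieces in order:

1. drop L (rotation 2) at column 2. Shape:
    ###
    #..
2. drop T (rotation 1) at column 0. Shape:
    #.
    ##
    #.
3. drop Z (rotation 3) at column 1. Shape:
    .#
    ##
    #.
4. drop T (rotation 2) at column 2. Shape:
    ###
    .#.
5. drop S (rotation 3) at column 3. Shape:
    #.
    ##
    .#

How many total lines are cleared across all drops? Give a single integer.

Answer: 0

Derivation:
Drop 1: L rot2 at col 2 lands with bottom-row=0; cleared 0 line(s) (total 0); column heights now [0 0 2 2 2 0], max=2
Drop 2: T rot1 at col 0 lands with bottom-row=0; cleared 0 line(s) (total 0); column heights now [3 2 2 2 2 0], max=3
Drop 3: Z rot3 at col 1 lands with bottom-row=2; cleared 0 line(s) (total 0); column heights now [3 4 5 2 2 0], max=5
Drop 4: T rot2 at col 2 lands with bottom-row=4; cleared 0 line(s) (total 0); column heights now [3 4 6 6 6 0], max=6
Drop 5: S rot3 at col 3 lands with bottom-row=6; cleared 0 line(s) (total 0); column heights now [3 4 6 9 8 0], max=9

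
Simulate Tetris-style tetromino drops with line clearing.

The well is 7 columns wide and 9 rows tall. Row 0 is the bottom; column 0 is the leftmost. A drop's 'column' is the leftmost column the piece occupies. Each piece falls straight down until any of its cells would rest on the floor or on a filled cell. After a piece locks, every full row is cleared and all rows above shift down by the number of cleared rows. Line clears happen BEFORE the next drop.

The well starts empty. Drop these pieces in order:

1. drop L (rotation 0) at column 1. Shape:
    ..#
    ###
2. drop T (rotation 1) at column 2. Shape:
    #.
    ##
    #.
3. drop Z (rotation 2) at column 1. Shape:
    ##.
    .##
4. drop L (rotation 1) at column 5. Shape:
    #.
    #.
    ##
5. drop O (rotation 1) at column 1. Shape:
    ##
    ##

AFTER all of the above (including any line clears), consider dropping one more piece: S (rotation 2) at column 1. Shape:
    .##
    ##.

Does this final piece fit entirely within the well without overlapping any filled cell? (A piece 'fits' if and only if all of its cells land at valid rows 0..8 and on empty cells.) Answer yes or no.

Drop 1: L rot0 at col 1 lands with bottom-row=0; cleared 0 line(s) (total 0); column heights now [0 1 1 2 0 0 0], max=2
Drop 2: T rot1 at col 2 lands with bottom-row=1; cleared 0 line(s) (total 0); column heights now [0 1 4 3 0 0 0], max=4
Drop 3: Z rot2 at col 1 lands with bottom-row=4; cleared 0 line(s) (total 0); column heights now [0 6 6 5 0 0 0], max=6
Drop 4: L rot1 at col 5 lands with bottom-row=0; cleared 0 line(s) (total 0); column heights now [0 6 6 5 0 3 1], max=6
Drop 5: O rot1 at col 1 lands with bottom-row=6; cleared 0 line(s) (total 0); column heights now [0 8 8 5 0 3 1], max=8
Test piece S rot2 at col 1 (width 3): heights before test = [0 8 8 5 0 3 1]; fits = False

Answer: no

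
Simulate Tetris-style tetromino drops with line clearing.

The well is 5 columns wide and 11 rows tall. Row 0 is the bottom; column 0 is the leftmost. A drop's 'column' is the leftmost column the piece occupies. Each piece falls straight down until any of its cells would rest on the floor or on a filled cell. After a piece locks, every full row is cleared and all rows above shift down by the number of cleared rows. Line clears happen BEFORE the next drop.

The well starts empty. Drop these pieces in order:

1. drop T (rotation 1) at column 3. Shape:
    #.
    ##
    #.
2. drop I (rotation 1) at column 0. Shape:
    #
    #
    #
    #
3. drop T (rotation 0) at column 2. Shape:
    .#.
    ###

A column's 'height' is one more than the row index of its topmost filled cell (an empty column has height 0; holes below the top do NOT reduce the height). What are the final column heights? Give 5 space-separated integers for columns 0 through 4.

Drop 1: T rot1 at col 3 lands with bottom-row=0; cleared 0 line(s) (total 0); column heights now [0 0 0 3 2], max=3
Drop 2: I rot1 at col 0 lands with bottom-row=0; cleared 0 line(s) (total 0); column heights now [4 0 0 3 2], max=4
Drop 3: T rot0 at col 2 lands with bottom-row=3; cleared 0 line(s) (total 0); column heights now [4 0 4 5 4], max=5

Answer: 4 0 4 5 4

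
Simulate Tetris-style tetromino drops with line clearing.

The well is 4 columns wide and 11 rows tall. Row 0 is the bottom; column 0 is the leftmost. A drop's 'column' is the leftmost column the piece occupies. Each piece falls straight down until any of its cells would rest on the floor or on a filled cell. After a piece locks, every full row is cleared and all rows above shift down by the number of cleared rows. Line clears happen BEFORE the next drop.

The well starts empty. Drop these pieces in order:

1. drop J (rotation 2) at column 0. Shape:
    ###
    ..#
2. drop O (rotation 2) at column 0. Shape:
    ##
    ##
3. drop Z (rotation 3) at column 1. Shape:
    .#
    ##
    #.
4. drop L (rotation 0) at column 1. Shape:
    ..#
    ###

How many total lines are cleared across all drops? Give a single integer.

Drop 1: J rot2 at col 0 lands with bottom-row=0; cleared 0 line(s) (total 0); column heights now [2 2 2 0], max=2
Drop 2: O rot2 at col 0 lands with bottom-row=2; cleared 0 line(s) (total 0); column heights now [4 4 2 0], max=4
Drop 3: Z rot3 at col 1 lands with bottom-row=4; cleared 0 line(s) (total 0); column heights now [4 6 7 0], max=7
Drop 4: L rot0 at col 1 lands with bottom-row=7; cleared 0 line(s) (total 0); column heights now [4 8 8 9], max=9

Answer: 0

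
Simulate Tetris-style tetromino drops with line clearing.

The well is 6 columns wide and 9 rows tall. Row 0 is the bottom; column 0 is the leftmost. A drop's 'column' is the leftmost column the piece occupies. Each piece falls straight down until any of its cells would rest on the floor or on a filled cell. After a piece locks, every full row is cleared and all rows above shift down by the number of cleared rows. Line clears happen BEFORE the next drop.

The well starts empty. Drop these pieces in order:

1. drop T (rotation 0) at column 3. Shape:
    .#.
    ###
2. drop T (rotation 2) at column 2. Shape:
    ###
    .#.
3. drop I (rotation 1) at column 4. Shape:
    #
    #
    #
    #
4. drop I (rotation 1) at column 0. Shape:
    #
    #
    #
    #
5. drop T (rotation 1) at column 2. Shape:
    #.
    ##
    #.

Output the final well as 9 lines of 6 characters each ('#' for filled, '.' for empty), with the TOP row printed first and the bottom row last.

Drop 1: T rot0 at col 3 lands with bottom-row=0; cleared 0 line(s) (total 0); column heights now [0 0 0 1 2 1], max=2
Drop 2: T rot2 at col 2 lands with bottom-row=1; cleared 0 line(s) (total 0); column heights now [0 0 3 3 3 1], max=3
Drop 3: I rot1 at col 4 lands with bottom-row=3; cleared 0 line(s) (total 0); column heights now [0 0 3 3 7 1], max=7
Drop 4: I rot1 at col 0 lands with bottom-row=0; cleared 0 line(s) (total 0); column heights now [4 0 3 3 7 1], max=7
Drop 5: T rot1 at col 2 lands with bottom-row=3; cleared 0 line(s) (total 0); column heights now [4 0 6 5 7 1], max=7

Answer: ......
......
....#.
..#.#.
..###.
#.#.#.
#.###.
#..##.
#..###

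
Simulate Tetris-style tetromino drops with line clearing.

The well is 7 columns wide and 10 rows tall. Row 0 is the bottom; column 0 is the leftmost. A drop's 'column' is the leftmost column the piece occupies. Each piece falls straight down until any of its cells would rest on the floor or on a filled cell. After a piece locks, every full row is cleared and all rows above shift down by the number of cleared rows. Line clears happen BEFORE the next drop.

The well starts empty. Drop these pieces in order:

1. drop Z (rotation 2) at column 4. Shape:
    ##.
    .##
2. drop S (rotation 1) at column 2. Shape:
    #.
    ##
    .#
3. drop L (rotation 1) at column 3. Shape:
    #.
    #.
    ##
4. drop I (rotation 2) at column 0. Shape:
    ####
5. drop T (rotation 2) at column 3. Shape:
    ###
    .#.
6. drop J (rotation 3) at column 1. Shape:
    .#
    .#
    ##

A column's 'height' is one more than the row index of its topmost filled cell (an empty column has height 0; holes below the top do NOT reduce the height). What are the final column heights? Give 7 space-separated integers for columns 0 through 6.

Drop 1: Z rot2 at col 4 lands with bottom-row=0; cleared 0 line(s) (total 0); column heights now [0 0 0 0 2 2 1], max=2
Drop 2: S rot1 at col 2 lands with bottom-row=0; cleared 0 line(s) (total 0); column heights now [0 0 3 2 2 2 1], max=3
Drop 3: L rot1 at col 3 lands with bottom-row=2; cleared 0 line(s) (total 0); column heights now [0 0 3 5 3 2 1], max=5
Drop 4: I rot2 at col 0 lands with bottom-row=5; cleared 0 line(s) (total 0); column heights now [6 6 6 6 3 2 1], max=6
Drop 5: T rot2 at col 3 lands with bottom-row=5; cleared 0 line(s) (total 0); column heights now [6 6 6 7 7 7 1], max=7
Drop 6: J rot3 at col 1 lands with bottom-row=6; cleared 0 line(s) (total 0); column heights now [6 7 9 7 7 7 1], max=9

Answer: 6 7 9 7 7 7 1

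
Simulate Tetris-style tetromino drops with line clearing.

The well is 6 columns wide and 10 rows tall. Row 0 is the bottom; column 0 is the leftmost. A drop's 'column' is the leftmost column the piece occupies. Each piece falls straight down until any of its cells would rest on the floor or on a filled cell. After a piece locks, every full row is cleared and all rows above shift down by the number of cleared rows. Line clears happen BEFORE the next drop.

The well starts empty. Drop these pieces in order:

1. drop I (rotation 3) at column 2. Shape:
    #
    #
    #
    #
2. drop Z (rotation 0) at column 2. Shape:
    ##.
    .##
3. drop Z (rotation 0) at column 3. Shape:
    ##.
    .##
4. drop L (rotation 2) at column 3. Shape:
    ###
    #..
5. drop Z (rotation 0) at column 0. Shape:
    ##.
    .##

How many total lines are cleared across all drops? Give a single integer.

Answer: 0

Derivation:
Drop 1: I rot3 at col 2 lands with bottom-row=0; cleared 0 line(s) (total 0); column heights now [0 0 4 0 0 0], max=4
Drop 2: Z rot0 at col 2 lands with bottom-row=3; cleared 0 line(s) (total 0); column heights now [0 0 5 5 4 0], max=5
Drop 3: Z rot0 at col 3 lands with bottom-row=4; cleared 0 line(s) (total 0); column heights now [0 0 5 6 6 5], max=6
Drop 4: L rot2 at col 3 lands with bottom-row=6; cleared 0 line(s) (total 0); column heights now [0 0 5 8 8 8], max=8
Drop 5: Z rot0 at col 0 lands with bottom-row=5; cleared 0 line(s) (total 0); column heights now [7 7 6 8 8 8], max=8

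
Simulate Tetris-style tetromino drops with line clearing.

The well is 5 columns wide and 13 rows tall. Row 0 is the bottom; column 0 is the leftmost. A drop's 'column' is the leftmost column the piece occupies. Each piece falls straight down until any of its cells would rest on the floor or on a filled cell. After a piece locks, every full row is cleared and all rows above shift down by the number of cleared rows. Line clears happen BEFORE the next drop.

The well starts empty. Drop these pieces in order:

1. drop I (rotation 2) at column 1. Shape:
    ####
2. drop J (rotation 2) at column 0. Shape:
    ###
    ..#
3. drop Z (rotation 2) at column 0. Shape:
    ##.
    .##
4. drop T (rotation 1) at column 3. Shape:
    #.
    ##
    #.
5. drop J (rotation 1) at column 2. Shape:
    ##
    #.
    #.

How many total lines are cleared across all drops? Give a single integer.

Answer: 1

Derivation:
Drop 1: I rot2 at col 1 lands with bottom-row=0; cleared 0 line(s) (total 0); column heights now [0 1 1 1 1], max=1
Drop 2: J rot2 at col 0 lands with bottom-row=1; cleared 0 line(s) (total 0); column heights now [3 3 3 1 1], max=3
Drop 3: Z rot2 at col 0 lands with bottom-row=3; cleared 0 line(s) (total 0); column heights now [5 5 4 1 1], max=5
Drop 4: T rot1 at col 3 lands with bottom-row=1; cleared 1 line(s) (total 1); column heights now [4 4 3 3 1], max=4
Drop 5: J rot1 at col 2 lands with bottom-row=3; cleared 0 line(s) (total 1); column heights now [4 4 6 6 1], max=6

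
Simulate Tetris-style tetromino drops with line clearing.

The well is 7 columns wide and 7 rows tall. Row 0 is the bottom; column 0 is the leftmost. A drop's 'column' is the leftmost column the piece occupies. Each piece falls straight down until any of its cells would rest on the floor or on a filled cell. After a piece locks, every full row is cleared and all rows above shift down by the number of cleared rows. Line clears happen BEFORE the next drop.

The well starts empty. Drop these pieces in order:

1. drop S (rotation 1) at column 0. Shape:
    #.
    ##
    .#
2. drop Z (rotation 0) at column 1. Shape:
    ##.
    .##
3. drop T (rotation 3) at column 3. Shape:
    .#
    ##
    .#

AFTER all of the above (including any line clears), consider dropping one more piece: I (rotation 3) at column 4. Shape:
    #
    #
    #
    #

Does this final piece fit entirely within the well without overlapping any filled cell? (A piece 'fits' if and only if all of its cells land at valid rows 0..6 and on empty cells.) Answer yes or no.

Answer: no

Derivation:
Drop 1: S rot1 at col 0 lands with bottom-row=0; cleared 0 line(s) (total 0); column heights now [3 2 0 0 0 0 0], max=3
Drop 2: Z rot0 at col 1 lands with bottom-row=1; cleared 0 line(s) (total 0); column heights now [3 3 3 2 0 0 0], max=3
Drop 3: T rot3 at col 3 lands with bottom-row=1; cleared 0 line(s) (total 0); column heights now [3 3 3 3 4 0 0], max=4
Test piece I rot3 at col 4 (width 1): heights before test = [3 3 3 3 4 0 0]; fits = False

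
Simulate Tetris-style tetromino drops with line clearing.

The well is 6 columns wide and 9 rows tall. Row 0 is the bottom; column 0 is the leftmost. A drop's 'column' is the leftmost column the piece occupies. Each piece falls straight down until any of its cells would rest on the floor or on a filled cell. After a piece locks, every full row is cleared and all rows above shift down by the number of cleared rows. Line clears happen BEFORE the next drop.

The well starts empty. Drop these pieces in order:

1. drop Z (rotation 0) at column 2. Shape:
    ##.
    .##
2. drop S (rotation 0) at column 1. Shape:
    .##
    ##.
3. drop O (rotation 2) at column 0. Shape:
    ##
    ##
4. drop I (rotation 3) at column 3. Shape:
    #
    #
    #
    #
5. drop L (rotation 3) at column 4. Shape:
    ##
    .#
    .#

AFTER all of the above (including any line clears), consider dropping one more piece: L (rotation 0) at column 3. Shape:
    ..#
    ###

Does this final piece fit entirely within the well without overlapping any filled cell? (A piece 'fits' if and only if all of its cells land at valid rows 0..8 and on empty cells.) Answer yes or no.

Answer: no

Derivation:
Drop 1: Z rot0 at col 2 lands with bottom-row=0; cleared 0 line(s) (total 0); column heights now [0 0 2 2 1 0], max=2
Drop 2: S rot0 at col 1 lands with bottom-row=2; cleared 0 line(s) (total 0); column heights now [0 3 4 4 1 0], max=4
Drop 3: O rot2 at col 0 lands with bottom-row=3; cleared 0 line(s) (total 0); column heights now [5 5 4 4 1 0], max=5
Drop 4: I rot3 at col 3 lands with bottom-row=4; cleared 0 line(s) (total 0); column heights now [5 5 4 8 1 0], max=8
Drop 5: L rot3 at col 4 lands with bottom-row=0; cleared 0 line(s) (total 0); column heights now [5 5 4 8 3 3], max=8
Test piece L rot0 at col 3 (width 3): heights before test = [5 5 4 8 3 3]; fits = False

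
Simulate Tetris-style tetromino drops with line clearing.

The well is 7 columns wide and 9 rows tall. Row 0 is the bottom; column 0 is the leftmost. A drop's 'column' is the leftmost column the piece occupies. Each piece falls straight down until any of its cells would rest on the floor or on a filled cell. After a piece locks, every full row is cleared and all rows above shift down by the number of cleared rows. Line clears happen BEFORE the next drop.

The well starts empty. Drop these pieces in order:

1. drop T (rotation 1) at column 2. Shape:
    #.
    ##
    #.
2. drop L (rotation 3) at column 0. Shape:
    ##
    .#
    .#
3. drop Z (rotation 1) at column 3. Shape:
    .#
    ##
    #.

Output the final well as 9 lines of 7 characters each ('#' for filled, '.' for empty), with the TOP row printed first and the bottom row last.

Answer: .......
.......
.......
.......
....#..
...##..
####...
.###...
.##....

Derivation:
Drop 1: T rot1 at col 2 lands with bottom-row=0; cleared 0 line(s) (total 0); column heights now [0 0 3 2 0 0 0], max=3
Drop 2: L rot3 at col 0 lands with bottom-row=0; cleared 0 line(s) (total 0); column heights now [3 3 3 2 0 0 0], max=3
Drop 3: Z rot1 at col 3 lands with bottom-row=2; cleared 0 line(s) (total 0); column heights now [3 3 3 4 5 0 0], max=5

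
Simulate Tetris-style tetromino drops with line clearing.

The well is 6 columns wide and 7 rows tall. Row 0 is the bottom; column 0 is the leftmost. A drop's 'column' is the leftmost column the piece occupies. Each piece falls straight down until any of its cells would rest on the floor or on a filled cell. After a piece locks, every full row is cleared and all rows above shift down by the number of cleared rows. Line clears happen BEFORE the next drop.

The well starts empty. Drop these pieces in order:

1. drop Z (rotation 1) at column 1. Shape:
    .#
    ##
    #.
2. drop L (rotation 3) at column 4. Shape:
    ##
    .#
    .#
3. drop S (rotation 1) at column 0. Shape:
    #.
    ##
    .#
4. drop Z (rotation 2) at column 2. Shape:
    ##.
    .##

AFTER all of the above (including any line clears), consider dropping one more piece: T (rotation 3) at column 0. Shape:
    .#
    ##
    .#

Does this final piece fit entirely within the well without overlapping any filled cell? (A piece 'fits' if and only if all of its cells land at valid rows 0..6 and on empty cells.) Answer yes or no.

Drop 1: Z rot1 at col 1 lands with bottom-row=0; cleared 0 line(s) (total 0); column heights now [0 2 3 0 0 0], max=3
Drop 2: L rot3 at col 4 lands with bottom-row=0; cleared 0 line(s) (total 0); column heights now [0 2 3 0 3 3], max=3
Drop 3: S rot1 at col 0 lands with bottom-row=2; cleared 0 line(s) (total 0); column heights now [5 4 3 0 3 3], max=5
Drop 4: Z rot2 at col 2 lands with bottom-row=3; cleared 0 line(s) (total 0); column heights now [5 4 5 5 4 3], max=5
Test piece T rot3 at col 0 (width 2): heights before test = [5 4 5 5 4 3]; fits = True

Answer: yes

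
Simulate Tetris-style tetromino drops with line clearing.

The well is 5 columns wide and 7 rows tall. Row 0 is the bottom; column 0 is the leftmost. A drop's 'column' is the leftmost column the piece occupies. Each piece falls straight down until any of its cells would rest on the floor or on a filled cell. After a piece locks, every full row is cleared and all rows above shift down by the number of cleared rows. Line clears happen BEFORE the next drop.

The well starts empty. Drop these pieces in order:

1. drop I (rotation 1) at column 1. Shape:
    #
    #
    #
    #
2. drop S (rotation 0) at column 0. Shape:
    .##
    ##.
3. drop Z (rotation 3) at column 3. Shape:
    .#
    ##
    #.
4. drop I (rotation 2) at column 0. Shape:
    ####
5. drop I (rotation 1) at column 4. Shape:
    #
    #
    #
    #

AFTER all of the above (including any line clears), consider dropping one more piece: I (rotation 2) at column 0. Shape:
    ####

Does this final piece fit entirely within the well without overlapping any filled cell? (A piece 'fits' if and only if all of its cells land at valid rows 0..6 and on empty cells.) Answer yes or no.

Answer: yes

Derivation:
Drop 1: I rot1 at col 1 lands with bottom-row=0; cleared 0 line(s) (total 0); column heights now [0 4 0 0 0], max=4
Drop 2: S rot0 at col 0 lands with bottom-row=4; cleared 0 line(s) (total 0); column heights now [5 6 6 0 0], max=6
Drop 3: Z rot3 at col 3 lands with bottom-row=0; cleared 0 line(s) (total 0); column heights now [5 6 6 2 3], max=6
Drop 4: I rot2 at col 0 lands with bottom-row=6; cleared 0 line(s) (total 0); column heights now [7 7 7 7 3], max=7
Drop 5: I rot1 at col 4 lands with bottom-row=3; cleared 1 line(s) (total 1); column heights now [5 6 6 2 6], max=6
Test piece I rot2 at col 0 (width 4): heights before test = [5 6 6 2 6]; fits = True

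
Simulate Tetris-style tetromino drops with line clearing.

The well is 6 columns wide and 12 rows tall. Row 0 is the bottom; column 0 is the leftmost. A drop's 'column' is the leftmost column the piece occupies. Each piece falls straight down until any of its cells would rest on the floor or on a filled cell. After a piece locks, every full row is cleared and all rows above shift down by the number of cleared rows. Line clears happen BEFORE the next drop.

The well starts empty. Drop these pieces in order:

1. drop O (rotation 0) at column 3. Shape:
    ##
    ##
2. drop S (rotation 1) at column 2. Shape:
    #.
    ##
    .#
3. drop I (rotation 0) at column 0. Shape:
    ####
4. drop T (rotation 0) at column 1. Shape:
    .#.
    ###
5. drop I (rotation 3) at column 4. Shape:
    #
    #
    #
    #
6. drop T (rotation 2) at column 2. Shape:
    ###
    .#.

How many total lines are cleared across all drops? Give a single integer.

Drop 1: O rot0 at col 3 lands with bottom-row=0; cleared 0 line(s) (total 0); column heights now [0 0 0 2 2 0], max=2
Drop 2: S rot1 at col 2 lands with bottom-row=2; cleared 0 line(s) (total 0); column heights now [0 0 5 4 2 0], max=5
Drop 3: I rot0 at col 0 lands with bottom-row=5; cleared 0 line(s) (total 0); column heights now [6 6 6 6 2 0], max=6
Drop 4: T rot0 at col 1 lands with bottom-row=6; cleared 0 line(s) (total 0); column heights now [6 7 8 7 2 0], max=8
Drop 5: I rot3 at col 4 lands with bottom-row=2; cleared 0 line(s) (total 0); column heights now [6 7 8 7 6 0], max=8
Drop 6: T rot2 at col 2 lands with bottom-row=7; cleared 0 line(s) (total 0); column heights now [6 7 9 9 9 0], max=9

Answer: 0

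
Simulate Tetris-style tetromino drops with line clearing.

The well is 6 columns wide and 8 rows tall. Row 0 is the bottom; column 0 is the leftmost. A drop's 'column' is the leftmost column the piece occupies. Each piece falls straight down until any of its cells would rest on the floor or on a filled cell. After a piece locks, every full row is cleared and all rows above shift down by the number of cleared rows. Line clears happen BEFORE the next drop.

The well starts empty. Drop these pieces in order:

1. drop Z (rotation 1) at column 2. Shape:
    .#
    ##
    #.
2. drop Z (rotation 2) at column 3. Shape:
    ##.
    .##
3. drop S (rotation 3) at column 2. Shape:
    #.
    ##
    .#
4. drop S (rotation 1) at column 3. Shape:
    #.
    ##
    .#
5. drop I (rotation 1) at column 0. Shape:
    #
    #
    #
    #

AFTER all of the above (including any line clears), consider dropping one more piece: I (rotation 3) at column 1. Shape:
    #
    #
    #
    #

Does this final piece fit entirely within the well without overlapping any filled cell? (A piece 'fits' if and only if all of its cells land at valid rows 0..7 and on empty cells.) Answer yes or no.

Answer: yes

Derivation:
Drop 1: Z rot1 at col 2 lands with bottom-row=0; cleared 0 line(s) (total 0); column heights now [0 0 2 3 0 0], max=3
Drop 2: Z rot2 at col 3 lands with bottom-row=2; cleared 0 line(s) (total 0); column heights now [0 0 2 4 4 3], max=4
Drop 3: S rot3 at col 2 lands with bottom-row=4; cleared 0 line(s) (total 0); column heights now [0 0 7 6 4 3], max=7
Drop 4: S rot1 at col 3 lands with bottom-row=5; cleared 0 line(s) (total 0); column heights now [0 0 7 8 7 3], max=8
Drop 5: I rot1 at col 0 lands with bottom-row=0; cleared 0 line(s) (total 0); column heights now [4 0 7 8 7 3], max=8
Test piece I rot3 at col 1 (width 1): heights before test = [4 0 7 8 7 3]; fits = True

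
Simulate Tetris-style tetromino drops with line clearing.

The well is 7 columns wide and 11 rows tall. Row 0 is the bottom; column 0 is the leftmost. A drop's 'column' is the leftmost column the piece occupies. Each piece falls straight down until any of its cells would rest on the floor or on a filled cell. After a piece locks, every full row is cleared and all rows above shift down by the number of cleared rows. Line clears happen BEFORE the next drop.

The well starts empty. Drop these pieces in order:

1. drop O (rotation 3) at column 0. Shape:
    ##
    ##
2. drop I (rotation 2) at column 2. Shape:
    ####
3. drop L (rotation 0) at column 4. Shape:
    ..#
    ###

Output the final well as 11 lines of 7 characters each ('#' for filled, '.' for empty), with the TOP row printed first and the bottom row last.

Drop 1: O rot3 at col 0 lands with bottom-row=0; cleared 0 line(s) (total 0); column heights now [2 2 0 0 0 0 0], max=2
Drop 2: I rot2 at col 2 lands with bottom-row=0; cleared 0 line(s) (total 0); column heights now [2 2 1 1 1 1 0], max=2
Drop 3: L rot0 at col 4 lands with bottom-row=1; cleared 0 line(s) (total 0); column heights now [2 2 1 1 2 2 3], max=3

Answer: .......
.......
.......
.......
.......
.......
.......
.......
......#
##..###
######.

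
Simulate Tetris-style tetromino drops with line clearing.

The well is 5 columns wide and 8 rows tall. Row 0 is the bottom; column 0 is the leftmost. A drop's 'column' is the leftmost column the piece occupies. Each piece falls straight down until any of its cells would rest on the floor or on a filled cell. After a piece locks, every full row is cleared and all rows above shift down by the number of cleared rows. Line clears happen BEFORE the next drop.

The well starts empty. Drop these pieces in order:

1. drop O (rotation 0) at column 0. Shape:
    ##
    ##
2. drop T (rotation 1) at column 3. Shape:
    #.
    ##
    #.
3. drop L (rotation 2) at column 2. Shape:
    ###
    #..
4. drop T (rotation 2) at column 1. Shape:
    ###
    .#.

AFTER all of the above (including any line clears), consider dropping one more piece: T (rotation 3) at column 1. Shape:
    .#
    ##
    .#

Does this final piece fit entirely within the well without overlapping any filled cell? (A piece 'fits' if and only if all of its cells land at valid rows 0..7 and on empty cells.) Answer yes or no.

Answer: no

Derivation:
Drop 1: O rot0 at col 0 lands with bottom-row=0; cleared 0 line(s) (total 0); column heights now [2 2 0 0 0], max=2
Drop 2: T rot1 at col 3 lands with bottom-row=0; cleared 0 line(s) (total 0); column heights now [2 2 0 3 2], max=3
Drop 3: L rot2 at col 2 lands with bottom-row=2; cleared 0 line(s) (total 0); column heights now [2 2 4 4 4], max=4
Drop 4: T rot2 at col 1 lands with bottom-row=4; cleared 0 line(s) (total 0); column heights now [2 6 6 6 4], max=6
Test piece T rot3 at col 1 (width 2): heights before test = [2 6 6 6 4]; fits = False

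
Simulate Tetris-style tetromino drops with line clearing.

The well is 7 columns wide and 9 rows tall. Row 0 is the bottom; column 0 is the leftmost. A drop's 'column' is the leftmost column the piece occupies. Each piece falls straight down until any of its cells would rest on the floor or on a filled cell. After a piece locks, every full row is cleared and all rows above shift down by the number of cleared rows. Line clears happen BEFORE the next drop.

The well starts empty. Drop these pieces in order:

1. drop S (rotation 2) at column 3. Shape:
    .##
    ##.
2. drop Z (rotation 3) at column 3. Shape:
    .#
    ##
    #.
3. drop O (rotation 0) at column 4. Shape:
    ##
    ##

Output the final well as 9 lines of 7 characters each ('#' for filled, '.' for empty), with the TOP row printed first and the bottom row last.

Drop 1: S rot2 at col 3 lands with bottom-row=0; cleared 0 line(s) (total 0); column heights now [0 0 0 1 2 2 0], max=2
Drop 2: Z rot3 at col 3 lands with bottom-row=1; cleared 0 line(s) (total 0); column heights now [0 0 0 3 4 2 0], max=4
Drop 3: O rot0 at col 4 lands with bottom-row=4; cleared 0 line(s) (total 0); column heights now [0 0 0 3 6 6 0], max=6

Answer: .......
.......
.......
....##.
....##.
....#..
...##..
...###.
...##..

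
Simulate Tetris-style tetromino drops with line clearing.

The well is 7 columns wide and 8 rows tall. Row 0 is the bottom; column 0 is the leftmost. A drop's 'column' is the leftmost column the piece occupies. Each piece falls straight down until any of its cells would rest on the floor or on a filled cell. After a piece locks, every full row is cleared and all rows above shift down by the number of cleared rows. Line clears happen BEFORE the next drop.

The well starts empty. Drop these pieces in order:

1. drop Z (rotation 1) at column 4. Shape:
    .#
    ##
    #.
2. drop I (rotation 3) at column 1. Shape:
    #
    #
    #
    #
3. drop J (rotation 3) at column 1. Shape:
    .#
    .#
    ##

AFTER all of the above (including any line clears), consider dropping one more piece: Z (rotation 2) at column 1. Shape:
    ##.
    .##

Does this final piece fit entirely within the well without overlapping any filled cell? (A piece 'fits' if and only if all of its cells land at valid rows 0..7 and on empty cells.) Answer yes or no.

Answer: no

Derivation:
Drop 1: Z rot1 at col 4 lands with bottom-row=0; cleared 0 line(s) (total 0); column heights now [0 0 0 0 2 3 0], max=3
Drop 2: I rot3 at col 1 lands with bottom-row=0; cleared 0 line(s) (total 0); column heights now [0 4 0 0 2 3 0], max=4
Drop 3: J rot3 at col 1 lands with bottom-row=4; cleared 0 line(s) (total 0); column heights now [0 5 7 0 2 3 0], max=7
Test piece Z rot2 at col 1 (width 3): heights before test = [0 5 7 0 2 3 0]; fits = False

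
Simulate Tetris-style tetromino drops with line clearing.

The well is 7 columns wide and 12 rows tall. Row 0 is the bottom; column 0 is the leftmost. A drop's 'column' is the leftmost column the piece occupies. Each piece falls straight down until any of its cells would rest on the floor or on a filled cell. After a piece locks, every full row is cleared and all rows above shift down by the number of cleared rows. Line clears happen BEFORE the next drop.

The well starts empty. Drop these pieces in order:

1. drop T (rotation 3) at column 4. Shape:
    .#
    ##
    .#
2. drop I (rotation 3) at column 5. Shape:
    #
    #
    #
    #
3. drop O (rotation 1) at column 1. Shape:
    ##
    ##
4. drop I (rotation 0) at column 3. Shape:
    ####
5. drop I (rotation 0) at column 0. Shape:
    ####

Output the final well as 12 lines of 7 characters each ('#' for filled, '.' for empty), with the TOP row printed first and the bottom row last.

Answer: .......
.......
.......
####...
...####
.....#.
.....#.
.....#.
.....#.
.....#.
.##.##.
.##..#.

Derivation:
Drop 1: T rot3 at col 4 lands with bottom-row=0; cleared 0 line(s) (total 0); column heights now [0 0 0 0 2 3 0], max=3
Drop 2: I rot3 at col 5 lands with bottom-row=3; cleared 0 line(s) (total 0); column heights now [0 0 0 0 2 7 0], max=7
Drop 3: O rot1 at col 1 lands with bottom-row=0; cleared 0 line(s) (total 0); column heights now [0 2 2 0 2 7 0], max=7
Drop 4: I rot0 at col 3 lands with bottom-row=7; cleared 0 line(s) (total 0); column heights now [0 2 2 8 8 8 8], max=8
Drop 5: I rot0 at col 0 lands with bottom-row=8; cleared 0 line(s) (total 0); column heights now [9 9 9 9 8 8 8], max=9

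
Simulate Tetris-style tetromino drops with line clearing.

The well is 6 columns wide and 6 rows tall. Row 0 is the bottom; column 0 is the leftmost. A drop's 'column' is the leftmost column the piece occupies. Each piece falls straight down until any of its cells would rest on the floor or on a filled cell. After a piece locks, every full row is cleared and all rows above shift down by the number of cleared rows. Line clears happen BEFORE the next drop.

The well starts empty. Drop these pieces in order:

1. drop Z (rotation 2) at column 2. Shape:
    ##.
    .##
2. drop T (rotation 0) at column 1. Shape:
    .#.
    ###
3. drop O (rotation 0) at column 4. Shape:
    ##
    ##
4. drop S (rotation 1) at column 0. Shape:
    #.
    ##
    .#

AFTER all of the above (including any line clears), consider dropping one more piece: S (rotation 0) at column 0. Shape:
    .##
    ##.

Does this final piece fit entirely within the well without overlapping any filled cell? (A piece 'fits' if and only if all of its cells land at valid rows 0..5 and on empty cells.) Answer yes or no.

Drop 1: Z rot2 at col 2 lands with bottom-row=0; cleared 0 line(s) (total 0); column heights now [0 0 2 2 1 0], max=2
Drop 2: T rot0 at col 1 lands with bottom-row=2; cleared 0 line(s) (total 0); column heights now [0 3 4 3 1 0], max=4
Drop 3: O rot0 at col 4 lands with bottom-row=1; cleared 0 line(s) (total 0); column heights now [0 3 4 3 3 3], max=4
Drop 4: S rot1 at col 0 lands with bottom-row=3; cleared 0 line(s) (total 0); column heights now [6 5 4 3 3 3], max=6
Test piece S rot0 at col 0 (width 3): heights before test = [6 5 4 3 3 3]; fits = False

Answer: no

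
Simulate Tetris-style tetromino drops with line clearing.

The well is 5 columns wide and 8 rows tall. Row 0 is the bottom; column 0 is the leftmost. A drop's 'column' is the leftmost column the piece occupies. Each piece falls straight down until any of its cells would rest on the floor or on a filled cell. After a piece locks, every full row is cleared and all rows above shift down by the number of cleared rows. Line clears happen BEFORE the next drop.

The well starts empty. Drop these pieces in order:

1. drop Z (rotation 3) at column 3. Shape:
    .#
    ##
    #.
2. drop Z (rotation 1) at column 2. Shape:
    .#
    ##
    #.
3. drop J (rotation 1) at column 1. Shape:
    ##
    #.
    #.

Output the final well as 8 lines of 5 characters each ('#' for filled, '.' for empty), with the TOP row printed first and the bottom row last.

Answer: .....
.....
.....
.....
.###.
.####
.####
...#.

Derivation:
Drop 1: Z rot3 at col 3 lands with bottom-row=0; cleared 0 line(s) (total 0); column heights now [0 0 0 2 3], max=3
Drop 2: Z rot1 at col 2 lands with bottom-row=1; cleared 0 line(s) (total 0); column heights now [0 0 3 4 3], max=4
Drop 3: J rot1 at col 1 lands with bottom-row=1; cleared 0 line(s) (total 0); column heights now [0 4 4 4 3], max=4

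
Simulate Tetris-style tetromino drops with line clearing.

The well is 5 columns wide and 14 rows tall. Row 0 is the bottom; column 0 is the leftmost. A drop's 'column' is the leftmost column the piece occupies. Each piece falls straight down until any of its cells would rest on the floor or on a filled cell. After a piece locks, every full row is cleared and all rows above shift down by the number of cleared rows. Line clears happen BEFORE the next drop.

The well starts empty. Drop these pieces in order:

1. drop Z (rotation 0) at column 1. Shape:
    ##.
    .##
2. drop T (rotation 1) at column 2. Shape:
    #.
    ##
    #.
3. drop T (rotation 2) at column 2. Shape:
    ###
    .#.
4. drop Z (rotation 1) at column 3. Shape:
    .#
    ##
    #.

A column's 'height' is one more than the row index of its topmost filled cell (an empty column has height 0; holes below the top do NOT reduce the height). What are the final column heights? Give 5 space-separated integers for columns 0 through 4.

Answer: 0 2 6 8 9

Derivation:
Drop 1: Z rot0 at col 1 lands with bottom-row=0; cleared 0 line(s) (total 0); column heights now [0 2 2 1 0], max=2
Drop 2: T rot1 at col 2 lands with bottom-row=2; cleared 0 line(s) (total 0); column heights now [0 2 5 4 0], max=5
Drop 3: T rot2 at col 2 lands with bottom-row=4; cleared 0 line(s) (total 0); column heights now [0 2 6 6 6], max=6
Drop 4: Z rot1 at col 3 lands with bottom-row=6; cleared 0 line(s) (total 0); column heights now [0 2 6 8 9], max=9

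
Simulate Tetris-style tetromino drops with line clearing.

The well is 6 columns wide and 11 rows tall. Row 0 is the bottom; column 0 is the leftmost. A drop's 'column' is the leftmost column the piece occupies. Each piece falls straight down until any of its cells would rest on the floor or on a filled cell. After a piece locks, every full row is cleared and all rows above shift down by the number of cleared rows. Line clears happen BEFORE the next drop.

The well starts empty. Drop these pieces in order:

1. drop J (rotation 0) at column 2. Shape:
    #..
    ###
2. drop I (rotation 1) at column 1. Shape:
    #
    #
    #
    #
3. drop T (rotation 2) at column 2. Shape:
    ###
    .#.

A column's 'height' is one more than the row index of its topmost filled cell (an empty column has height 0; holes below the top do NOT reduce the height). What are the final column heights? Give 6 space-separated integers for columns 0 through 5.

Drop 1: J rot0 at col 2 lands with bottom-row=0; cleared 0 line(s) (total 0); column heights now [0 0 2 1 1 0], max=2
Drop 2: I rot1 at col 1 lands with bottom-row=0; cleared 0 line(s) (total 0); column heights now [0 4 2 1 1 0], max=4
Drop 3: T rot2 at col 2 lands with bottom-row=1; cleared 0 line(s) (total 0); column heights now [0 4 3 3 3 0], max=4

Answer: 0 4 3 3 3 0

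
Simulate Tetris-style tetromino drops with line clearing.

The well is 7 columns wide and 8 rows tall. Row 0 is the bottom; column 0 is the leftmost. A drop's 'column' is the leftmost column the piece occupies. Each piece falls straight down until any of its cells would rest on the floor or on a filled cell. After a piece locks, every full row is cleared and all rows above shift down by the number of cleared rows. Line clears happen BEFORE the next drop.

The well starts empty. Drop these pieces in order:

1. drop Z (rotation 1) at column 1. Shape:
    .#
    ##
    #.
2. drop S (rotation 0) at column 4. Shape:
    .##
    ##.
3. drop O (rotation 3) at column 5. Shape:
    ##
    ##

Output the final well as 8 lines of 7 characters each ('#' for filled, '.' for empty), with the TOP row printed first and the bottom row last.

Answer: .......
.......
.......
.......
.....##
..#..##
.##..##
.#..##.

Derivation:
Drop 1: Z rot1 at col 1 lands with bottom-row=0; cleared 0 line(s) (total 0); column heights now [0 2 3 0 0 0 0], max=3
Drop 2: S rot0 at col 4 lands with bottom-row=0; cleared 0 line(s) (total 0); column heights now [0 2 3 0 1 2 2], max=3
Drop 3: O rot3 at col 5 lands with bottom-row=2; cleared 0 line(s) (total 0); column heights now [0 2 3 0 1 4 4], max=4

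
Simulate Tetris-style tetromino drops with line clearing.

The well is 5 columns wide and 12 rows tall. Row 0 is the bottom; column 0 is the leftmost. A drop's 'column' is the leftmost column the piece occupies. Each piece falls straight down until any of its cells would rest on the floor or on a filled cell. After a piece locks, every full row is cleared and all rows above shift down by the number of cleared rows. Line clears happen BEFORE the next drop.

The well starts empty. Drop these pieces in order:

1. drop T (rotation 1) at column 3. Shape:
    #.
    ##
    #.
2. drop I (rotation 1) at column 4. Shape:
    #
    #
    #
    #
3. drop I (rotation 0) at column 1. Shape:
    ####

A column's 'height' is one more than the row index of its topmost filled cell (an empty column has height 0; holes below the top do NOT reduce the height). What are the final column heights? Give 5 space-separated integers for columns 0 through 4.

Drop 1: T rot1 at col 3 lands with bottom-row=0; cleared 0 line(s) (total 0); column heights now [0 0 0 3 2], max=3
Drop 2: I rot1 at col 4 lands with bottom-row=2; cleared 0 line(s) (total 0); column heights now [0 0 0 3 6], max=6
Drop 3: I rot0 at col 1 lands with bottom-row=6; cleared 0 line(s) (total 0); column heights now [0 7 7 7 7], max=7

Answer: 0 7 7 7 7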